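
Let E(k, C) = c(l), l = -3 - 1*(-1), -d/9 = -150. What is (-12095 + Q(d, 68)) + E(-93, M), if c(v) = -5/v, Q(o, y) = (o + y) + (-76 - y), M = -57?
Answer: -21637/2 ≈ -10819.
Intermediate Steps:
d = 1350 (d = -9*(-150) = 1350)
Q(o, y) = -76 + o
l = -2 (l = -3 + 1 = -2)
E(k, C) = 5/2 (E(k, C) = -5/(-2) = -5*(-½) = 5/2)
(-12095 + Q(d, 68)) + E(-93, M) = (-12095 + (-76 + 1350)) + 5/2 = (-12095 + 1274) + 5/2 = -10821 + 5/2 = -21637/2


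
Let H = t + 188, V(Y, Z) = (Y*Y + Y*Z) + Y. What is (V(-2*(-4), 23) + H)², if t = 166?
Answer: 372100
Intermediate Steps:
V(Y, Z) = Y + Y² + Y*Z (V(Y, Z) = (Y² + Y*Z) + Y = Y + Y² + Y*Z)
H = 354 (H = 166 + 188 = 354)
(V(-2*(-4), 23) + H)² = ((-2*(-4))*(1 - 2*(-4) + 23) + 354)² = (8*(1 + 8 + 23) + 354)² = (8*32 + 354)² = (256 + 354)² = 610² = 372100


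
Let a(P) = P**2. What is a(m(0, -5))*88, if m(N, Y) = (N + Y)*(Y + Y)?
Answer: 220000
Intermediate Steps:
m(N, Y) = 2*Y*(N + Y) (m(N, Y) = (N + Y)*(2*Y) = 2*Y*(N + Y))
a(m(0, -5))*88 = (2*(-5)*(0 - 5))**2*88 = (2*(-5)*(-5))**2*88 = 50**2*88 = 2500*88 = 220000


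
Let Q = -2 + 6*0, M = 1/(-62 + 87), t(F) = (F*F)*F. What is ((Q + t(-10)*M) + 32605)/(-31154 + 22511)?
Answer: -32563/8643 ≈ -3.7676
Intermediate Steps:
t(F) = F³ (t(F) = F²*F = F³)
M = 1/25 ≈ 0.040000
Q = -2 (Q = -2 + 0 = -2)
((Q + t(-10)*M) + 32605)/(-31154 + 22511) = ((-2 + (-10)³*(1/25)) + 32605)/(-31154 + 22511) = ((-2 - 1000*1/25) + 32605)/(-8643) = ((-2 - 40) + 32605)*(-1/8643) = (-42 + 32605)*(-1/8643) = 32563*(-1/8643) = -32563/8643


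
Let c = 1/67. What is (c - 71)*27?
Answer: -128412/67 ≈ -1916.6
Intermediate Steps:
c = 1/67 ≈ 0.014925
(c - 71)*27 = (1/67 - 71)*27 = -4756/67*27 = -128412/67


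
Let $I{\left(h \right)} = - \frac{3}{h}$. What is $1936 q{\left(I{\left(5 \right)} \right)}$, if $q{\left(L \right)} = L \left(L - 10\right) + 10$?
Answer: $\frac{791824}{25} \approx 31673.0$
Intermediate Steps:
$q{\left(L \right)} = 10 + L \left(-10 + L\right)$ ($q{\left(L \right)} = L \left(-10 + L\right) + 10 = 10 + L \left(-10 + L\right)$)
$1936 q{\left(I{\left(5 \right)} \right)} = 1936 \left(10 + \left(- \frac{3}{5}\right)^{2} - 10 \left(- \frac{3}{5}\right)\right) = 1936 \left(10 + \left(\left(-3\right) \frac{1}{5}\right)^{2} - 10 \left(\left(-3\right) \frac{1}{5}\right)\right) = 1936 \left(10 + \left(- \frac{3}{5}\right)^{2} - -6\right) = 1936 \left(10 + \frac{9}{25} + 6\right) = 1936 \cdot \frac{409}{25} = \frac{791824}{25}$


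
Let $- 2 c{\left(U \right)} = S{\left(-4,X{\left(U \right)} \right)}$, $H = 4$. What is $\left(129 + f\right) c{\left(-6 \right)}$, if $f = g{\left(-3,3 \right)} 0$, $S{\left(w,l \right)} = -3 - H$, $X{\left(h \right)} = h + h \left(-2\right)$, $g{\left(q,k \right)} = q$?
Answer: $\frac{903}{2} \approx 451.5$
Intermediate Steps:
$X{\left(h \right)} = - h$ ($X{\left(h \right)} = h - 2 h = - h$)
$S{\left(w,l \right)} = -7$ ($S{\left(w,l \right)} = -3 - 4 = -7$)
$c{\left(U \right)} = \frac{7}{2}$ ($c{\left(U \right)} = \left(- \frac{1}{2}\right) \left(-7\right) = \frac{7}{2}$)
$f = 0$ ($f = \left(-3\right) 0 = 0$)
$\left(129 + f\right) c{\left(-6 \right)} = \left(129 + 0\right) \frac{7}{2} = 129 \cdot \frac{7}{2} = \frac{903}{2}$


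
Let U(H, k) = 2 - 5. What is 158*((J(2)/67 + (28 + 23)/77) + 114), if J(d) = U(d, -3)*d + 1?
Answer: 93402964/5159 ≈ 18105.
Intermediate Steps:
U(H, k) = -3
J(d) = 1 - 3*d (J(d) = -3*d + 1 = 1 - 3*d)
158*((J(2)/67 + (28 + 23)/77) + 114) = 158*(((1 - 3*2)/67 + (28 + 23)/77) + 114) = 158*(((1 - 6)*(1/67) + 51*(1/77)) + 114) = 158*((-5*1/67 + 51/77) + 114) = 158*((-5/67 + 51/77) + 114) = 158*(3032/5159 + 114) = 158*(591158/5159) = 93402964/5159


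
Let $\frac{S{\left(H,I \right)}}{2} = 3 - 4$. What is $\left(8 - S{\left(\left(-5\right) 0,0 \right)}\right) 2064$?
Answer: $20640$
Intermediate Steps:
$S{\left(H,I \right)} = -2$ ($S{\left(H,I \right)} = 2 \left(3 - 4\right) = 2 \left(-1\right) = -2$)
$\left(8 - S{\left(\left(-5\right) 0,0 \right)}\right) 2064 = \left(8 - -2\right) 2064 = \left(8 + 2\right) 2064 = 10 \cdot 2064 = 20640$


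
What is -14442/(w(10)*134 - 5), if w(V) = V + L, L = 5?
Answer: -14442/2005 ≈ -7.2030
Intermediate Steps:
w(V) = 5 + V (w(V) = V + 5 = 5 + V)
-14442/(w(10)*134 - 5) = -14442/((5 + 10)*134 - 5) = -14442/(15*134 - 5) = -14442/(2010 - 5) = -14442/2005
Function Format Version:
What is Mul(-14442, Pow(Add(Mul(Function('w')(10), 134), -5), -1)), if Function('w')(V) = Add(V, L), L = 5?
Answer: Rational(-14442, 2005) ≈ -7.2030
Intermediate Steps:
Function('w')(V) = Add(5, V) (Function('w')(V) = Add(V, 5) = Add(5, V))
Mul(-14442, Pow(Add(Mul(Function('w')(10), 134), -5), -1)) = Mul(-14442, Pow(Add(Mul(Add(5, 10), 134), -5), -1)) = Mul(-14442, Pow(Add(Mul(15, 134), -5), -1)) = Mul(-14442, Pow(Add(2010, -5), -1)) = Mul(-14442, Pow(2005, -1)) = Mul(-14442, Rational(1, 2005)) = Rational(-14442, 2005)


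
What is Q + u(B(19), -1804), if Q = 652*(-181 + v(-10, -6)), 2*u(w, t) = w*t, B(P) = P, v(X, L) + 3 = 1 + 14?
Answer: -127326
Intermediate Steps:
v(X, L) = 12 (v(X, L) = -3 + (1 + 14) = -3 + 15 = 12)
u(w, t) = t*w/2 (u(w, t) = (w*t)/2 = (t*w)/2 = t*w/2)
Q = -110188 (Q = 652*(-181 + 12) = 652*(-169) = -110188)
Q + u(B(19), -1804) = -110188 + (1/2)*(-1804)*19 = -110188 - 17138 = -127326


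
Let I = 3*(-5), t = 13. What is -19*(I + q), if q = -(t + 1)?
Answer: 551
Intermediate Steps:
I = -15
q = -14 (q = -(13 + 1) = -1*14 = -14)
-19*(I + q) = -19*(-15 - 14) = -19*(-29) = 551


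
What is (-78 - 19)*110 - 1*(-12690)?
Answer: 2020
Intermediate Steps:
(-78 - 19)*110 - 1*(-12690) = -97*110 + 12690 = -10670 + 12690 = 2020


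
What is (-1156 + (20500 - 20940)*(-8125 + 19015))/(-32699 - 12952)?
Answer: 4792756/45651 ≈ 104.99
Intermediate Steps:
(-1156 + (20500 - 20940)*(-8125 + 19015))/(-32699 - 12952) = (-1156 - 440*10890)/(-45651) = (-1156 - 4791600)*(-1/45651) = -4792756*(-1/45651) = 4792756/45651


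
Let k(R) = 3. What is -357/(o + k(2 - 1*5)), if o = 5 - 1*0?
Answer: -357/8 ≈ -44.625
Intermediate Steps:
o = 5 (o = 5 + 0 = 5)
-357/(o + k(2 - 1*5)) = -357/(5 + 3) = -357/8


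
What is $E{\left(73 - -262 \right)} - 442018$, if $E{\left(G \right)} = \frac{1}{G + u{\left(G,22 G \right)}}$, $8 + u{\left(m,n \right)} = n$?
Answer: $- \frac{3402212545}{7697} \approx -4.4202 \cdot 10^{5}$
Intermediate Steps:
$u{\left(m,n \right)} = -8 + n$
$E{\left(G \right)} = \frac{1}{-8 + 23 G}$ ($E{\left(G \right)} = \frac{1}{G + \left(-8 + 22 G\right)} = \frac{1}{-8 + 23 G}$)
$E{\left(73 - -262 \right)} - 442018 = \frac{1}{-8 + 23 \left(73 - -262\right)} - 442018 = \frac{1}{-8 + 23 \left(73 + 262\right)} - 442018 = \frac{1}{-8 + 23 \cdot 335} - 442018 = \frac{1}{-8 + 7705} - 442018 = \frac{1}{7697} - 442018 = - \frac{3402212545}{7697}$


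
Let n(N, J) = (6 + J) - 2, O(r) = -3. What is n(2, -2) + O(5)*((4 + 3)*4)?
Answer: -82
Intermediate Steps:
n(N, J) = 4 + J
n(2, -2) + O(5)*((4 + 3)*4) = (4 - 2) - 3*(4 + 3)*4 = 2 - 21*4 = 2 - 3*28 = 2 - 84 = -82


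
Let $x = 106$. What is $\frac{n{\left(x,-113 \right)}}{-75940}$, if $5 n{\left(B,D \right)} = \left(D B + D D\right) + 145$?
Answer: $- \frac{234}{94925} \approx -0.0024651$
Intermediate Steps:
$n{\left(B,D \right)} = 29 + \frac{D^{2}}{5} + \frac{B D}{5}$ ($n{\left(B,D \right)} = \frac{\left(D B + D D\right) + 145}{5} = \frac{\left(B D + D^{2}\right) + 145}{5} = \frac{\left(D^{2} + B D\right) + 145}{5} = \frac{145 + D^{2} + B D}{5} = 29 + \frac{D^{2}}{5} + \frac{B D}{5}$)
$\frac{n{\left(x,-113 \right)}}{-75940} = \frac{29 + \frac{\left(-113\right)^{2}}{5} + \frac{1}{5} \cdot 106 \left(-113\right)}{-75940} = \left(29 + \frac{1}{5} \cdot 12769 - \frac{11978}{5}\right) \left(- \frac{1}{75940}\right) = \left(29 + \frac{12769}{5} - \frac{11978}{5}\right) \left(- \frac{1}{75940}\right) = \frac{936}{5} \left(- \frac{1}{75940}\right) = - \frac{234}{94925}$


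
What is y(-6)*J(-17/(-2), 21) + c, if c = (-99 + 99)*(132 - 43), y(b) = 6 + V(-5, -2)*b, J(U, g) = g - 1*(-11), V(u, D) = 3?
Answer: -384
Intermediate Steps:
J(U, g) = 11 + g (J(U, g) = g + 11 = 11 + g)
y(b) = 6 + 3*b
c = 0 (c = 0*89 = 0)
y(-6)*J(-17/(-2), 21) + c = (6 + 3*(-6))*(11 + 21) + 0 = (6 - 18)*32 + 0 = -12*32 + 0 = -384 + 0 = -384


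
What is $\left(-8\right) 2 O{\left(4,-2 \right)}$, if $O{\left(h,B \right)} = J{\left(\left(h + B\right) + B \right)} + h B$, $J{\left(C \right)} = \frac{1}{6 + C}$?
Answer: $\frac{376}{3} \approx 125.33$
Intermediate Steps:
$O{\left(h,B \right)} = \frac{1}{6 + h + 2 B} + B h$ ($O{\left(h,B \right)} = \frac{1}{6 + \left(\left(h + B\right) + B\right)} + h B = \frac{1}{6 + \left(\left(B + h\right) + B\right)} + B h = \frac{1}{6 + \left(h + 2 B\right)} + B h = \frac{1}{6 + h + 2 B} + B h$)
$\left(-8\right) 2 O{\left(4,-2 \right)} = \left(-8\right) 2 \frac{1 - 8 \left(6 + 4 + 2 \left(-2\right)\right)}{6 + 4 + 2 \left(-2\right)} = - 16 \frac{1 - 8 \left(6 + 4 - 4\right)}{6 + 4 - 4} = - 16 \frac{1 - 8 \cdot 6}{6} = - 16 \frac{1 - 48}{6} = - 16 \cdot \frac{1}{6} \left(-47\right) = \left(-16\right) \left(- \frac{47}{6}\right) = \frac{376}{3}$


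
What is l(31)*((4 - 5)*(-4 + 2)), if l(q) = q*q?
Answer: 1922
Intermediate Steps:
l(q) = q²
l(31)*((4 - 5)*(-4 + 2)) = 31²*((4 - 5)*(-4 + 2)) = 961*(-1*(-2)) = 961*2 = 1922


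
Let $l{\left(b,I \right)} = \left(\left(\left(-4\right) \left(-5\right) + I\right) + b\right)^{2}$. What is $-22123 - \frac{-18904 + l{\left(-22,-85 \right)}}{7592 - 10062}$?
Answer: $- \frac{10931029}{494} \approx -22128.0$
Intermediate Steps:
$l{\left(b,I \right)} = \left(20 + I + b\right)^{2}$ ($l{\left(b,I \right)} = \left(\left(20 + I\right) + b\right)^{2} = \left(20 + I + b\right)^{2}$)
$-22123 - \frac{-18904 + l{\left(-22,-85 \right)}}{7592 - 10062} = -22123 - \frac{-18904 + \left(20 - 85 - 22\right)^{2}}{7592 - 10062} = -22123 - \frac{-18904 + \left(-87\right)^{2}}{-2470} = -22123 - \left(-18904 + 7569\right) \left(- \frac{1}{2470}\right) = -22123 - \left(-11335\right) \left(- \frac{1}{2470}\right) = -22123 - \frac{2267}{494} = - \frac{10931029}{494}$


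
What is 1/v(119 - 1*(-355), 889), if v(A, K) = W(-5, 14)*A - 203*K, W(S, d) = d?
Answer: -1/173831 ≈ -5.7527e-6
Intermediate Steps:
v(A, K) = -203*K + 14*A (v(A, K) = 14*A - 203*K = -203*K + 14*A)
1/v(119 - 1*(-355), 889) = 1/(-203*889 + 14*(119 - 1*(-355))) = 1/(-180467 + 14*(119 + 355)) = 1/(-180467 + 14*474) = 1/(-180467 + 6636) = 1/(-173831) = -1/173831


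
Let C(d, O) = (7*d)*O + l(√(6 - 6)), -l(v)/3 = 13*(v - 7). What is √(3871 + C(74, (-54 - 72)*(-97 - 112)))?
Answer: 2*√3411289 ≈ 3693.9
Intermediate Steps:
l(v) = 273 - 39*v (l(v) = -39*(v - 7) = -39*(-7 + v) = -3*(-91 + 13*v) = 273 - 39*v)
C(d, O) = 273 + 7*O*d (C(d, O) = (7*d)*O + (273 - 39*√(6 - 6)) = 7*O*d + (273 - 39*√0) = 7*O*d + (273 - 39*0) = 7*O*d + (273 + 0) = 7*O*d + 273 = 273 + 7*O*d)
√(3871 + C(74, (-54 - 72)*(-97 - 112))) = √(3871 + (273 + 7*((-54 - 72)*(-97 - 112))*74)) = √(3871 + (273 + 7*(-126*(-209))*74)) = √(3871 + (273 + 7*26334*74)) = √(3871 + (273 + 13641012)) = √(3871 + 13641285) = √13645156 = 2*√3411289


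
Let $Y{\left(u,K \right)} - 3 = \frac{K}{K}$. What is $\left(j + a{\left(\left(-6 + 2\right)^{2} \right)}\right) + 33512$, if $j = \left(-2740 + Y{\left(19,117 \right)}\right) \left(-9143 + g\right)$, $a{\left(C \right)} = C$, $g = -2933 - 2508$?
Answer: $39935352$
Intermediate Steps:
$g = -5441$
$Y{\left(u,K \right)} = 4$ ($Y{\left(u,K \right)} = 3 + \frac{K}{K} = 3 + 1 = 4$)
$j = 39901824$ ($j = \left(-2740 + 4\right) \left(-9143 - 5441\right) = \left(-2736\right) \left(-14584\right) = 39901824$)
$\left(j + a{\left(\left(-6 + 2\right)^{2} \right)}\right) + 33512 = \left(39901824 + \left(-6 + 2\right)^{2}\right) + 33512 = \left(39901824 + \left(-4\right)^{2}\right) + 33512 = \left(39901824 + 16\right) + 33512 = 39901840 + 33512 = 39935352$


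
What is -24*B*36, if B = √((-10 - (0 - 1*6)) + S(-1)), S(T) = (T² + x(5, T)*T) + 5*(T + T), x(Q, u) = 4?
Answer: -864*I*√17 ≈ -3562.4*I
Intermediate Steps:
S(T) = T² + 14*T (S(T) = (T² + 4*T) + 5*(T + T) = (T² + 4*T) + 5*(2*T) = (T² + 4*T) + 10*T = T² + 14*T)
B = I*√17 (B = √((-10 - (0 - 1*6)) - (14 - 1)) = √((-10 - (0 - 6)) - 1*13) = √((-10 - 1*(-6)) - 13) = √((-10 + 6) - 13) = √(-4 - 13) = √(-17) = I*√17 ≈ 4.1231*I)
-24*B*36 = -24*I*√17*36 = -864*I*√17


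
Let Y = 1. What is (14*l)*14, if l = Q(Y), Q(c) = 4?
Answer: 784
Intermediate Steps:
l = 4
(14*l)*14 = (14*4)*14 = 56*14 = 784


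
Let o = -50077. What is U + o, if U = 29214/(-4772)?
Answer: -119498329/2386 ≈ -50083.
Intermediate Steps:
U = -14607/2386 (U = 29214*(-1/4772) = -14607/2386 ≈ -6.1220)
U + o = -14607/2386 - 50077 = -119498329/2386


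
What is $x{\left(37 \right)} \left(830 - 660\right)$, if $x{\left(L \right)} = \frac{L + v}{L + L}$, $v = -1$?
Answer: $\frac{3060}{37} \approx 82.703$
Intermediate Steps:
$x{\left(L \right)} = \frac{-1 + L}{2 L}$ ($x{\left(L \right)} = \frac{L - 1}{L + L} = \frac{-1 + L}{2 L}$)
$x{\left(37 \right)} \left(830 - 660\right) = \frac{-1 + 37}{2 \cdot 37} \left(830 - 660\right) = \frac{1}{2} \cdot \frac{1}{37} \cdot 36 \cdot 170 = \frac{18}{37} \cdot 170 = \frac{3060}{37}$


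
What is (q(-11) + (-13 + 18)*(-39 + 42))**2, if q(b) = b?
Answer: 16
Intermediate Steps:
(q(-11) + (-13 + 18)*(-39 + 42))**2 = (-11 + (-13 + 18)*(-39 + 42))**2 = (-11 + 5*3)**2 = (-11 + 15)**2 = 4**2 = 16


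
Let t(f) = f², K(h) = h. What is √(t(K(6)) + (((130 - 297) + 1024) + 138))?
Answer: √1031 ≈ 32.109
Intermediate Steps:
√(t(K(6)) + (((130 - 297) + 1024) + 138)) = √(6² + (((130 - 297) + 1024) + 138)) = √(36 + ((-167 + 1024) + 138)) = √(36 + (857 + 138)) = √(36 + 995) = √1031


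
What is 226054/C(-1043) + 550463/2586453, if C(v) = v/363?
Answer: -212237556732797/2697670479 ≈ -78674.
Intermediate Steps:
C(v) = v/363 (C(v) = v*(1/363) = v/363)
226054/C(-1043) + 550463/2586453 = 226054/(((1/363)*(-1043))) + 550463/2586453 = 226054/(-1043/363) + 550463*(1/2586453) = 226054*(-363/1043) + 550463/2586453 = -82057602/1043 + 550463/2586453 = -212237556732797/2697670479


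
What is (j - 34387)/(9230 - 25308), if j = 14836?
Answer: 19551/16078 ≈ 1.2160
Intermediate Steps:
(j - 34387)/(9230 - 25308) = (14836 - 34387)/(9230 - 25308) = -19551/(-16078) = -19551*(-1/16078) = 19551/16078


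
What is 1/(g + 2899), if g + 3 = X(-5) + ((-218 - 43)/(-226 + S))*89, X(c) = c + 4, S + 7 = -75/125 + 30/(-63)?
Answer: 24578/73592355 ≈ 0.00033398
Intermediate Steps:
S = -848/105 (S = -7 + (-75/125 + 30/(-63)) = -7 + (-75*1/125 + 30*(-1/63)) = -7 + (-⅗ - 10/21) = -7 - 113/105 = -848/105 ≈ -8.0762)
X(c) = 4 + c
g = 2340733/24578 (g = -3 + ((4 - 5) + ((-218 - 43)/(-226 - 848/105))*89) = -3 + (-1 - 261/(-24578/105)*89) = -3 + (-1 - 261*(-105/24578)*89) = -3 + (-1 + (27405/24578)*89) = -3 + (-1 + 2439045/24578) = -3 + 2414467/24578 = 2340733/24578 ≈ 95.237)
1/(g + 2899) = 1/(2340733/24578 + 2899) = 1/(73592355/24578) = 24578/73592355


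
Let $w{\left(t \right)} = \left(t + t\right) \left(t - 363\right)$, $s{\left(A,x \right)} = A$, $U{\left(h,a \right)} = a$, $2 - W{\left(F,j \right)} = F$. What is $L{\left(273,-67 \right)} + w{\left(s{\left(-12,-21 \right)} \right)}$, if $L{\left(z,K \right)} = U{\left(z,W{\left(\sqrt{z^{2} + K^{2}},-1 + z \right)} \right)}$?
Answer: $9002 - \sqrt{79018} \approx 8720.9$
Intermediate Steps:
$W{\left(F,j \right)} = 2 - F$
$w{\left(t \right)} = 2 t \left(-363 + t\right)$
$L{\left(z,K \right)} = 2 - \sqrt{K^{2} + z^{2}}$ ($L{\left(z,K \right)} = 2 - \sqrt{z^{2} + K^{2}} = 2 - \sqrt{K^{2} + z^{2}}$)
$L{\left(273,-67 \right)} + w{\left(s{\left(-12,-21 \right)} \right)} = \left(2 - \sqrt{\left(-67\right)^{2} + 273^{2}}\right) + 2 \left(-12\right) \left(-363 - 12\right) = \left(2 - \sqrt{4489 + 74529}\right) + 2 \left(-12\right) \left(-375\right) = \left(2 - \sqrt{79018}\right) + 9000 = 9002 - \sqrt{79018}$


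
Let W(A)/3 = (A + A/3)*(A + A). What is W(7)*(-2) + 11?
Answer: -773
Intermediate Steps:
W(A) = 8*A**2 (W(A) = 3*((A + A/3)*(A + A)) = 3*((A + A*(1/3))*(2*A)) = 3*((A + A/3)*(2*A)) = 3*((4*A/3)*(2*A)) = 3*(8*A**2/3) = 8*A**2)
W(7)*(-2) + 11 = (8*7**2)*(-2) + 11 = (8*49)*(-2) + 11 = 392*(-2) + 11 = -784 + 11 = -773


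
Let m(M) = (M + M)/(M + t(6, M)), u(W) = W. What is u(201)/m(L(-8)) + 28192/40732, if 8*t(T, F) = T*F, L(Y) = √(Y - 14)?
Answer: 14383865/81464 ≈ 176.57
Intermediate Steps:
L(Y) = √(-14 + Y)
t(T, F) = F*T/8 (t(T, F) = (T*F)/8 = (F*T)/8 = F*T/8)
m(M) = 8/7 (m(M) = (M + M)/(M + (⅛)*M*6) = (2*M)/(M + 3*M/4) = (2*M)/((7*M/4)) = (2*M)*(4/(7*M)) = 8/7)
u(201)/m(L(-8)) + 28192/40732 = 201/(8/7) + 28192/40732 = 201*(7/8) + 28192*(1/40732) = 1407/8 + 7048/10183 = 14383865/81464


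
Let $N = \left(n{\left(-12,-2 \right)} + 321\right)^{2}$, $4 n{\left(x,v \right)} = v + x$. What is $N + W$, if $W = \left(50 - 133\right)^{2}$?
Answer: $\frac{430781}{4} \approx 1.077 \cdot 10^{5}$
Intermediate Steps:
$n{\left(x,v \right)} = \frac{v}{4} + \frac{x}{4}$ ($n{\left(x,v \right)} = \frac{v + x}{4} = \frac{v}{4} + \frac{x}{4}$)
$W = 6889$ ($W = \left(-83\right)^{2} = 6889$)
$N = \frac{403225}{4}$ ($N = \left(\left(\frac{1}{4} \left(-2\right) + \frac{1}{4} \left(-12\right)\right) + 321\right)^{2} = \left(\left(- \frac{1}{2} - 3\right) + 321\right)^{2} = \left(- \frac{7}{2} + 321\right)^{2} = \left(\frac{635}{2}\right)^{2} = \frac{403225}{4} \approx 1.0081 \cdot 10^{5}$)
$N + W = \frac{403225}{4} + 6889 = \frac{430781}{4}$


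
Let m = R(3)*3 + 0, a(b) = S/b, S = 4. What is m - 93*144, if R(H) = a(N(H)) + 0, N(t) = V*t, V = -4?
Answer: -13393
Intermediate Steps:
N(t) = -4*t
a(b) = 4/b
R(H) = -1/H (R(H) = 4/((-4*H)) + 0 = 4*(-1/(4*H)) + 0 = -1/H + 0 = -1/H)
m = -1 (m = -1/3*3 + 0 = -1*⅓*3 + 0 = -⅓*3 + 0 = -1 + 0 = -1)
m - 93*144 = -1 - 93*144 = -1 - 13392 = -13393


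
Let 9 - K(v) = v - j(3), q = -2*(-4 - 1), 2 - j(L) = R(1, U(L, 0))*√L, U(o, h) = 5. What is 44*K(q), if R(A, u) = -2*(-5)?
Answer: 44 - 440*√3 ≈ -718.10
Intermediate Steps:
R(A, u) = 10
j(L) = 2 - 10*√L
q = 10 (q = -2*(-5) = 10)
K(v) = 11 - v - 10*√3 (K(v) = 9 - (v - (2 - 10*√3)) = 9 - (v + (-2 + 10*√3)) = 9 - (-2 + v + 10*√3) = 9 + (2 - v - 10*√3) = 11 - v - 10*√3)
44*K(q) = 44*(11 - 1*10 - 10*√3) = 44*(11 - 10 - 10*√3) = 44*(1 - 10*√3) = 44 - 440*√3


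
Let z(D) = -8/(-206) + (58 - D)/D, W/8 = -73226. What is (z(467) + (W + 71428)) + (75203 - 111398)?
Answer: -26483248334/48101 ≈ -5.5058e+5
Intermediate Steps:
W = -585808 (W = 8*(-73226) = -585808)
z(D) = 4/103 + (58 - D)/D (z(D) = -8*(-1/206) + (58 - D)/D = 4/103 + (58 - D)/D)
(z(467) + (W + 71428)) + (75203 - 111398) = ((-99/103 + 58/467) + (-585808 + 71428)) + (75203 - 111398) = ((-99/103 + 58*(1/467)) - 514380) - 36195 = ((-99/103 + 58/467) - 514380) - 36195 = (-40259/48101 - 514380) - 36195 = -24742232639/48101 - 36195 = -26483248334/48101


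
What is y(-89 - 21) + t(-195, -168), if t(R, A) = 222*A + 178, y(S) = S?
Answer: -37228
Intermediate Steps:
t(R, A) = 178 + 222*A
y(-89 - 21) + t(-195, -168) = (-89 - 21) + (178 + 222*(-168)) = -110 + (178 - 37296) = -110 - 37118 = -37228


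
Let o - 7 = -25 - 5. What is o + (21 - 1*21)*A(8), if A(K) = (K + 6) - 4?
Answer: -23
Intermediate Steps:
A(K) = 2 + K (A(K) = (6 + K) - 4 = 2 + K)
o = -23 (o = 7 + (-25 - 5) = 7 - 30 = -23)
o + (21 - 1*21)*A(8) = -23 + (21 - 1*21)*(2 + 8) = -23 + (21 - 21)*10 = -23 + 0*10 = -23 + 0 = -23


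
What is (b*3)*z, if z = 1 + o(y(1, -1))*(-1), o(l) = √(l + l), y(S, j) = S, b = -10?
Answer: -30 + 30*√2 ≈ 12.426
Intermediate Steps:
o(l) = √2*√l (o(l) = √(2*l) = √2*√l)
z = 1 - √2 (z = 1 + (√2*√1)*(-1) = 1 + (√2*1)*(-1) = 1 + √2*(-1) = 1 - √2 ≈ -0.41421)
(b*3)*z = (-10*3)*(1 - √2) = -30*(1 - √2) = -30 + 30*√2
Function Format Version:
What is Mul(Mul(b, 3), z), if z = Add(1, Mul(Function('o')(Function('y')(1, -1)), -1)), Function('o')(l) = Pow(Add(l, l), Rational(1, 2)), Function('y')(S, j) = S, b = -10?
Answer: Add(-30, Mul(30, Pow(2, Rational(1, 2)))) ≈ 12.426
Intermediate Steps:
Function('o')(l) = Mul(Pow(2, Rational(1, 2)), Pow(l, Rational(1, 2))) (Function('o')(l) = Pow(Mul(2, l), Rational(1, 2)) = Mul(Pow(2, Rational(1, 2)), Pow(l, Rational(1, 2))))
z = Add(1, Mul(-1, Pow(2, Rational(1, 2)))) (z = Add(1, Mul(Mul(Pow(2, Rational(1, 2)), Pow(1, Rational(1, 2))), -1)) = Add(1, Mul(Mul(Pow(2, Rational(1, 2)), 1), -1)) = Add(1, Mul(Pow(2, Rational(1, 2)), -1)) = Add(1, Mul(-1, Pow(2, Rational(1, 2)))) ≈ -0.41421)
Mul(Mul(b, 3), z) = Mul(Mul(-10, 3), Add(1, Mul(-1, Pow(2, Rational(1, 2))))) = Mul(-30, Add(1, Mul(-1, Pow(2, Rational(1, 2))))) = Add(-30, Mul(30, Pow(2, Rational(1, 2))))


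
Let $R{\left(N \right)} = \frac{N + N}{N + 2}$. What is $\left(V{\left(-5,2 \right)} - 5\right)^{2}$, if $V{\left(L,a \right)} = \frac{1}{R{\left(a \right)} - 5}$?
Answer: $\frac{441}{16} \approx 27.563$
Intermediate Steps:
$R{\left(N \right)} = \frac{2 N}{2 + N}$
$V{\left(L,a \right)} = \frac{1}{-5 + \frac{2 a}{2 + a}}$ ($V{\left(L,a \right)} = \frac{1}{\frac{2 a}{2 + a} - 5} = \frac{1}{-5 + \frac{2 a}{2 + a}}$)
$\left(V{\left(-5,2 \right)} - 5\right)^{2} = \left(\frac{2 + 2}{-10 - 6} - 5\right)^{2} = \left(\frac{1}{-10 - 6} \cdot 4 - 5\right)^{2} = \left(\frac{1}{-16} \cdot 4 - 5\right)^{2} = \left(\left(- \frac{1}{16}\right) 4 - 5\right)^{2} = \left(- \frac{1}{4} - 5\right)^{2} = \left(- \frac{21}{4}\right)^{2} = \frac{441}{16}$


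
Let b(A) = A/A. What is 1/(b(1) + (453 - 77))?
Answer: 1/377 ≈ 0.0026525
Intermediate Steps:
b(A) = 1
1/(b(1) + (453 - 77)) = 1/(1 + (453 - 77)) = 1/(1 + 376) = 1/377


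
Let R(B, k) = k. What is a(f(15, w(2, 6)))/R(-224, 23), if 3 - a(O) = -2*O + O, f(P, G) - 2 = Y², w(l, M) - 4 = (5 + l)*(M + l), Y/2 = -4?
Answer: 3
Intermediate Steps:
Y = -8 (Y = 2*(-4) = -8)
w(l, M) = 4 + (5 + l)*(M + l)
f(P, G) = 66 (f(P, G) = 2 + (-8)² = 2 + 64 = 66)
a(O) = 3 + O (a(O) = 3 - (-2*O + O) = 3 - (-1)*O = 3 + O)
a(f(15, w(2, 6)))/R(-224, 23) = (3 + 66)/23 = 69*(1/23) = 3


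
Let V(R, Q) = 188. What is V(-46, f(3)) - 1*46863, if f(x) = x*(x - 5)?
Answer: -46675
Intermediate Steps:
f(x) = x*(-5 + x)
V(-46, f(3)) - 1*46863 = 188 - 1*46863 = 188 - 46863 = -46675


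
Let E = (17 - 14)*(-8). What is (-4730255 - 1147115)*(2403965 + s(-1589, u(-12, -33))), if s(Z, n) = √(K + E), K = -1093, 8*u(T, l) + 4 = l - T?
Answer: -14128991772050 - 5877370*I*√1117 ≈ -1.4129e+13 - 1.9643e+8*I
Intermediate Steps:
E = -24 (E = 3*(-8) = -24)
u(T, l) = -½ - T/8 + l/8 (u(T, l) = -½ + (l - T)/8 = -½ + (-T/8 + l/8) = -½ - T/8 + l/8)
s(Z, n) = I*√1117 (s(Z, n) = √(-1093 - 24) = √(-1117) = I*√1117)
(-4730255 - 1147115)*(2403965 + s(-1589, u(-12, -33))) = (-4730255 - 1147115)*(2403965 + I*√1117) = -5877370*(2403965 + I*√1117) = -14128991772050 - 5877370*I*√1117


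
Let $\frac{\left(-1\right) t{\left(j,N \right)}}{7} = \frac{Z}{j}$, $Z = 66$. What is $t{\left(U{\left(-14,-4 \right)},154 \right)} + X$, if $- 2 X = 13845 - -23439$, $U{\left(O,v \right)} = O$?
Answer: $-18609$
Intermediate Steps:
$t{\left(j,N \right)} = - \frac{462}{j}$ ($t{\left(j,N \right)} = - 7 \frac{66}{j} = - \frac{462}{j}$)
$X = -18642$ ($X = - \frac{13845 - -23439}{2} = - \frac{13845 + 23439}{2} = \left(- \frac{1}{2}\right) 37284 = -18642$)
$t{\left(U{\left(-14,-4 \right)},154 \right)} + X = - \frac{462}{-14} - 18642 = \left(-462\right) \left(- \frac{1}{14}\right) - 18642 = 33 - 18642 = -18609$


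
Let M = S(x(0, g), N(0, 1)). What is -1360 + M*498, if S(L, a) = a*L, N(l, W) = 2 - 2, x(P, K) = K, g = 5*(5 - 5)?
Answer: -1360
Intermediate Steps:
g = 0 (g = 5*0 = 0)
N(l, W) = 0
S(L, a) = L*a
M = 0 (M = 0*0 = 0)
-1360 + M*498 = -1360 + 0*498 = -1360 + 0 = -1360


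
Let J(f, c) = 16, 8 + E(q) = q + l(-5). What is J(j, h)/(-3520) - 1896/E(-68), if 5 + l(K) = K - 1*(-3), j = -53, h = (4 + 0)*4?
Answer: 417037/18260 ≈ 22.839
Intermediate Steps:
h = 16 (h = 4*4 = 16)
l(K) = -2 + K (l(K) = -5 + (K - 1*(-3)) = -5 + (K + 3) = -5 + (3 + K) = -2 + K)
E(q) = -15 + q (E(q) = -8 + (q + (-2 - 5)) = -8 + (q - 7) = -8 + (-7 + q) = -15 + q)
J(j, h)/(-3520) - 1896/E(-68) = 16/(-3520) - 1896/(-15 - 68) = 16*(-1/3520) - 1896/(-83) = -1/220 - 1896*(-1/83) = -1/220 + 1896/83 = 417037/18260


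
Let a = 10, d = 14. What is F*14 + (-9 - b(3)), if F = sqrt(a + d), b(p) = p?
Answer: -12 + 28*sqrt(6) ≈ 56.586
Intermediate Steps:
F = 2*sqrt(6) (F = sqrt(10 + 14) = sqrt(24) = 2*sqrt(6) ≈ 4.8990)
F*14 + (-9 - b(3)) = (2*sqrt(6))*14 + (-9 - 1*3) = 28*sqrt(6) + (-9 - 3) = 28*sqrt(6) - 12 = -12 + 28*sqrt(6)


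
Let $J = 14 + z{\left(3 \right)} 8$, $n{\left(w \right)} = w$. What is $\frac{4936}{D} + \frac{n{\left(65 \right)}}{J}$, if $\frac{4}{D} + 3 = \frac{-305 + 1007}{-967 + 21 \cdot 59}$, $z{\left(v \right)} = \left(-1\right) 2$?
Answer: $- \frac{37379}{68} \approx -549.69$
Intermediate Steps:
$z{\left(v \right)} = -2$
$J = -2$ ($J = 14 - 16 = -2$)
$D = - \frac{544}{57}$ ($D = \frac{4}{-3 + \frac{-305 + 1007}{-967 + 21 \cdot 59}} = \frac{4}{-3 + \frac{702}{-967 + 1239}} = \frac{4}{-3 + \frac{702}{272}} = \frac{4}{-3 + 702 \cdot \frac{1}{272}} = \frac{4}{-3 + \frac{351}{136}} = \frac{4}{- \frac{57}{136}} = 4 \left(- \frac{136}{57}\right) = - \frac{544}{57} \approx -9.5439$)
$\frac{4936}{D} + \frac{n{\left(65 \right)}}{J} = \frac{4936}{- \frac{544}{57}} + \frac{65}{-2} = 4936 \left(- \frac{57}{544}\right) + 65 \left(- \frac{1}{2}\right) = - \frac{35169}{68} - \frac{65}{2} = - \frac{37379}{68}$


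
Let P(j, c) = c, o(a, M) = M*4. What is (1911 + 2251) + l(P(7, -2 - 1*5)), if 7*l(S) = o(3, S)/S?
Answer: 29138/7 ≈ 4162.6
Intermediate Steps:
o(a, M) = 4*M
l(S) = 4/7 (l(S) = ((4*S)/S)/7 = (⅐)*4 = 4/7)
(1911 + 2251) + l(P(7, -2 - 1*5)) = (1911 + 2251) + 4/7 = 4162 + 4/7 = 29138/7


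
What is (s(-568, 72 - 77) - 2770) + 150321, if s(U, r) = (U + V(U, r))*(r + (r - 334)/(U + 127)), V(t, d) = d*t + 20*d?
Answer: 6779671/49 ≈ 1.3836e+5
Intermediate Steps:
V(t, d) = 20*d + d*t
s(U, r) = (U + r*(20 + U))*(r + (-334 + r)/(127 + U)) (s(U, r) = (U + r*(20 + U))*(r + (r - 334)/(U + 127)) = (U + r*(20 + U))*(r + (-334 + r)/(127 + U)))
(s(-568, 72 - 77) - 2770) + 150321 = ((-6680*(72 - 77) - 334*(-568) + 2560*(72 - 77)**2 + (72 - 77)*(-568)**2 + (-568)**2*(72 - 77)**2 - 206*(-568)*(72 - 77) + 148*(-568)*(72 - 77)**2)/(127 - 568) - 2770) + 150321 = ((-6680*(-5) + 189712 + 2560*(-5)**2 - 5*322624 + 322624*(-5)**2 - 206*(-568)*(-5) + 148*(-568)*(-5)**2)/(-441) - 2770) + 150321 = (-(33400 + 189712 + 2560*25 - 1613120 + 322624*25 - 585040 + 148*(-568)*25)/441 - 2770) + 150321 = (-(33400 + 189712 + 64000 - 1613120 + 8065600 - 585040 - 2101600)/441 - 2770) + 150321 = (-1/441*4052952 - 2770) + 150321 = (-450328/49 - 2770) + 150321 = -586058/49 + 150321 = 6779671/49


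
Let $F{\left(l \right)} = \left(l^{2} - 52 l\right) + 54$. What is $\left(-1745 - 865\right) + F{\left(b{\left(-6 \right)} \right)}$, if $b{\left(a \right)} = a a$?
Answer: $-3132$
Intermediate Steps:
$b{\left(a \right)} = a^{2}$
$F{\left(l \right)} = 54 + l^{2} - 52 l$
$\left(-1745 - 865\right) + F{\left(b{\left(-6 \right)} \right)} = \left(-1745 - 865\right) + \left(54 + \left(\left(-6\right)^{2}\right)^{2} - 52 \left(-6\right)^{2}\right) = -2610 + \left(54 + 36^{2} - 1872\right) = -2610 + \left(54 + 1296 - 1872\right) = -2610 - 522 = -3132$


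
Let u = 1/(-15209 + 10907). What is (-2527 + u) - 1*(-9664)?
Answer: 30703373/4302 ≈ 7137.0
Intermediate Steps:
u = -1/4302 (u = 1/(-4302) = -1/4302 ≈ -0.00023245)
(-2527 + u) - 1*(-9664) = (-2527 - 1/4302) - 1*(-9664) = -10871155/4302 + 9664 = 30703373/4302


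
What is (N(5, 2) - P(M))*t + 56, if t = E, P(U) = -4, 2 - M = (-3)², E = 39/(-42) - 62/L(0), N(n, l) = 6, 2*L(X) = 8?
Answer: -758/7 ≈ -108.29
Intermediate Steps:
L(X) = 4 (L(X) = (½)*8 = 4)
E = -115/7 (E = 39/(-42) - 62/4 = 39*(-1/42) - 62*¼ = -13/14 - 31/2 = -115/7 ≈ -16.429)
M = -7 (M = 2 - 1*(-3)² = 2 - 1*9 = 2 - 9 = -7)
t = -115/7 ≈ -16.429
(N(5, 2) - P(M))*t + 56 = (6 - 1*(-4))*(-115/7) + 56 = (6 + 4)*(-115/7) + 56 = 10*(-115/7) + 56 = -1150/7 + 56 = -758/7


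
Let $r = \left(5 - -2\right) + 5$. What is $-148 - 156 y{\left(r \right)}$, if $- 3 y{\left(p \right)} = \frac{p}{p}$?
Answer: $-96$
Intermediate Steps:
$r = 12$ ($r = \left(5 + 2\right) + 5 = 7 + 5 = 12$)
$y{\left(p \right)} = - \frac{1}{3}$ ($y{\left(p \right)} = - \frac{p \frac{1}{p}}{3} = \left(- \frac{1}{3}\right) 1 = - \frac{1}{3}$)
$-148 - 156 y{\left(r \right)} = -148 - -52 = -148 + 52 = -96$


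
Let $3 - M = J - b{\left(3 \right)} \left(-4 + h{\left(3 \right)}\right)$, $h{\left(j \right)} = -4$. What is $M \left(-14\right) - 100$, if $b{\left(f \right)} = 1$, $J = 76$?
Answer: $1034$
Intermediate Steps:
$M = -81$ ($M = 3 - \left(76 - 1 \left(-4 - 4\right)\right) = 3 - \left(76 - 1 \left(-8\right)\right) = 3 - \left(76 - -8\right) = 3 - \left(76 + 8\right) = 3 - 84 = -81$)
$M \left(-14\right) - 100 = \left(-81\right) \left(-14\right) - 100 = 1134 - 100 = 1034$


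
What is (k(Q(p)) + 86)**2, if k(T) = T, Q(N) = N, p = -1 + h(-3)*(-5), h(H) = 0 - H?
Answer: 4900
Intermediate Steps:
h(H) = -H
p = -16 (p = -1 - 1*(-3)*(-5) = -1 + 3*(-5) = -1 - 15 = -16)
(k(Q(p)) + 86)**2 = (-16 + 86)**2 = 70**2 = 4900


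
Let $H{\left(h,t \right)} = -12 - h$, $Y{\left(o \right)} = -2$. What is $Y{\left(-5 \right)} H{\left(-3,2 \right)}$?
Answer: $18$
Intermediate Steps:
$Y{\left(-5 \right)} H{\left(-3,2 \right)} = - 2 \left(-12 - -3\right) = - 2 \left(-12 + 3\right) = \left(-2\right) \left(-9\right) = 18$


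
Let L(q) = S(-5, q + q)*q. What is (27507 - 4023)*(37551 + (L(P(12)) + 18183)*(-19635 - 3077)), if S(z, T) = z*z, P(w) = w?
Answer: -9857370133980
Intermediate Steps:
S(z, T) = z²
L(q) = 25*q (L(q) = (-5)²*q = 25*q)
(27507 - 4023)*(37551 + (L(P(12)) + 18183)*(-19635 - 3077)) = (27507 - 4023)*(37551 + (25*12 + 18183)*(-19635 - 3077)) = 23484*(37551 + (300 + 18183)*(-22712)) = 23484*(37551 + 18483*(-22712)) = 23484*(37551 - 419785896) = 23484*(-419748345) = -9857370133980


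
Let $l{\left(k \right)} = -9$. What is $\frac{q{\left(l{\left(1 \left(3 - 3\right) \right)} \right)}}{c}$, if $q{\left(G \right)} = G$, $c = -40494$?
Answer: $\frac{3}{13498} \approx 0.00022226$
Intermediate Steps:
$\frac{q{\left(l{\left(1 \left(3 - 3\right) \right)} \right)}}{c} = - \frac{9}{-40494} = \left(-9\right) \left(- \frac{1}{40494}\right) = \frac{3}{13498}$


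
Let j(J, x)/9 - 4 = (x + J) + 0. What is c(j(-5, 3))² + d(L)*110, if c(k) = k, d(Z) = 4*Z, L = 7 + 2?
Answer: 4284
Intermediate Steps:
L = 9
j(J, x) = 36 + 9*J + 9*x (j(J, x) = 36 + 9*((x + J) + 0) = 36 + 9*((J + x) + 0) = 36 + 9*(J + x) = 36 + (9*J + 9*x) = 36 + 9*J + 9*x)
c(j(-5, 3))² + d(L)*110 = (36 + 9*(-5) + 9*3)² + (4*9)*110 = (36 - 45 + 27)² + 36*110 = 18² + 3960 = 324 + 3960 = 4284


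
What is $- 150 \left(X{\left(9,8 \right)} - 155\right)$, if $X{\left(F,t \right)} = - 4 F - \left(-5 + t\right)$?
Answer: $29100$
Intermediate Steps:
$X{\left(F,t \right)} = 5 - t - 4 F$ ($X{\left(F,t \right)} = - 4 F - \left(-5 + t\right) = 5 - t - 4 F$)
$- 150 \left(X{\left(9,8 \right)} - 155\right) = - 150 \left(\left(5 - 8 - 36\right) - 155\right) = - 150 \left(-39 - 155\right) = \left(-150\right) \left(-194\right) = 29100$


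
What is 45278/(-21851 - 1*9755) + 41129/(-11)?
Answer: -59110056/15803 ≈ -3740.4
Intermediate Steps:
45278/(-21851 - 1*9755) + 41129/(-11) = 45278/(-21851 - 9755) + 41129*(-1/11) = 45278/(-31606) - 3739 = 45278*(-1/31606) - 3739 = -22639/15803 - 3739 = -59110056/15803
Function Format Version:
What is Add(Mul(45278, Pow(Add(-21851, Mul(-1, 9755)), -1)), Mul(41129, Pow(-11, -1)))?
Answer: Rational(-59110056, 15803) ≈ -3740.4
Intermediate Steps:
Add(Mul(45278, Pow(Add(-21851, Mul(-1, 9755)), -1)), Mul(41129, Pow(-11, -1))) = Add(Mul(45278, Pow(Add(-21851, -9755), -1)), Mul(41129, Rational(-1, 11))) = Add(Mul(45278, Pow(-31606, -1)), -3739) = Add(Mul(45278, Rational(-1, 31606)), -3739) = Add(Rational(-22639, 15803), -3739) = Rational(-59110056, 15803)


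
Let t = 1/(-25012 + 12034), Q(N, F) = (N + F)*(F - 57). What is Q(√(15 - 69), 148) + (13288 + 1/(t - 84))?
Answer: 29168120690/1090153 + 273*I*√6 ≈ 26756.0 + 668.71*I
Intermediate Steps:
Q(N, F) = (-57 + F)*(F + N) (Q(N, F) = (F + N)*(-57 + F) = (-57 + F)*(F + N))
t = -1/12978 (t = 1/(-12978) = -1/12978 ≈ -7.7053e-5)
Q(√(15 - 69), 148) + (13288 + 1/(t - 84)) = (148² - 57*148 - 57*√(15 - 69) + 148*√(15 - 69)) + (13288 + 1/(-1/12978 - 84)) = (21904 - 8436 - 171*I*√6 + 148*√(-54)) + (13288 + 1/(-1090153/12978)) = (21904 - 8436 - 171*I*√6 + 148*(3*I*√6)) + (13288 - 12978/1090153) = (21904 - 8436 - 171*I*√6 + 444*I*√6) + 14485940086/1090153 = (13468 + 273*I*√6) + 14485940086/1090153 = 29168120690/1090153 + 273*I*√6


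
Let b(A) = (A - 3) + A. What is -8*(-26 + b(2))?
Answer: 200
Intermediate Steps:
b(A) = -3 + 2*A (b(A) = (-3 + A) + A = -3 + 2*A)
-8*(-26 + b(2)) = -8*(-26 + (-3 + 2*2)) = -8*(-26 + (-3 + 4)) = -8*(-26 + 1) = -8*(-25) = 200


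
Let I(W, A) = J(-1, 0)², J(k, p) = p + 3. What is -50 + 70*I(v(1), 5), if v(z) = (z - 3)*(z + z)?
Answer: 580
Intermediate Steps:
J(k, p) = 3 + p
v(z) = 2*z*(-3 + z) (v(z) = (-3 + z)*(2*z) = 2*z*(-3 + z))
I(W, A) = 9 (I(W, A) = (3 + 0)² = 3² = 9)
-50 + 70*I(v(1), 5) = -50 + 70*9 = -50 + 630 = 580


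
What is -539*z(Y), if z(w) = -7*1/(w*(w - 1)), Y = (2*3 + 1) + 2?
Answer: 3773/72 ≈ 52.403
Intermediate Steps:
Y = 9 (Y = (6 + 1) + 2 = 7 + 2 = 9)
z(w) = -7/(w*(-1 + w)) (z(w) = -7*1/(w*(-1 + w)) = -7/(w*(-1 + w)))
-539*z(Y) = -(-3773)/(9*(-1 + 9)) = -(-3773)/(9*8) = -539*(-7/72) = 3773/72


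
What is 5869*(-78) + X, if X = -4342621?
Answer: -4800403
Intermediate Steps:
5869*(-78) + X = 5869*(-78) - 4342621 = -457782 - 4342621 = -4800403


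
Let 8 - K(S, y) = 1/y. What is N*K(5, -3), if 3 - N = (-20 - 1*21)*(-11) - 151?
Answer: -2475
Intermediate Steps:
K(S, y) = 8 - 1/y
N = -297 (N = 3 - ((-20 - 1*21)*(-11) - 151) = 3 - ((-20 - 21)*(-11) - 151) = 3 - (-41*(-11) - 151) = 3 - (451 - 151) = 3 - 1*300 = 3 - 300 = -297)
N*K(5, -3) = -297*(8 - 1/(-3)) = -297*(8 - 1*(-1/3)) = -297*(8 + 1/3) = -297*25/3 = -2475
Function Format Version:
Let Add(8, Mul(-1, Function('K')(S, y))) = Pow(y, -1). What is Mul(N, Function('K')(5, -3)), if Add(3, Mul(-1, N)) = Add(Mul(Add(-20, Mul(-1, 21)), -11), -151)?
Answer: -2475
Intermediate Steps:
Function('K')(S, y) = Add(8, Mul(-1, Pow(y, -1)))
N = -297 (N = Add(3, Mul(-1, Add(Mul(Add(-20, Mul(-1, 21)), -11), -151))) = Add(3, Mul(-1, Add(Mul(Add(-20, -21), -11), -151))) = Add(3, Mul(-1, Add(Mul(-41, -11), -151))) = Add(3, Mul(-1, Add(451, -151))) = Add(3, Mul(-1, 300)) = Add(3, -300) = -297)
Mul(N, Function('K')(5, -3)) = Mul(-297, Add(8, Mul(-1, Pow(-3, -1)))) = Mul(-297, Add(8, Mul(-1, Rational(-1, 3)))) = Mul(-297, Add(8, Rational(1, 3))) = Mul(-297, Rational(25, 3)) = -2475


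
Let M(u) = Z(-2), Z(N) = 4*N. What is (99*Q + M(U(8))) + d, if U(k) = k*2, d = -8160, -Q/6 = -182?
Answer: 99940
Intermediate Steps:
Q = 1092 (Q = -6*(-182) = 1092)
U(k) = 2*k
M(u) = -8 (M(u) = 4*(-2) = -8)
(99*Q + M(U(8))) + d = (99*1092 - 8) - 8160 = (108108 - 8) - 8160 = 108100 - 8160 = 99940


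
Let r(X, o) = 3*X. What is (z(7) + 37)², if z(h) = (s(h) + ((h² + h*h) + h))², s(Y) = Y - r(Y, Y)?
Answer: 69189124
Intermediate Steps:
s(Y) = -2*Y (s(Y) = Y - 3*Y = -2*Y)
z(h) = (-h + 2*h²)² (z(h) = (-2*h + ((h² + h*h) + h))² = (-2*h + ((h² + h²) + h))² = (-2*h + (2*h² + h))² = (-2*h + (h + 2*h²))² = (-h + 2*h²)²)
(z(7) + 37)² = (7²*(-1 + 2*7)² + 37)² = (49*(-1 + 14)² + 37)² = (49*13² + 37)² = (49*169 + 37)² = (8281 + 37)² = 8318² = 69189124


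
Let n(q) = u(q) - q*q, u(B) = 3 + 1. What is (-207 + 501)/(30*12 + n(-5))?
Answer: 98/113 ≈ 0.86726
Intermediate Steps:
u(B) = 4
n(q) = 4 - q² (n(q) = 4 - q*q = 4 - q²)
(-207 + 501)/(30*12 + n(-5)) = (-207 + 501)/(30*12 + (4 - 1*(-5)²)) = 294/(360 + (4 - 1*25)) = 294/(360 + (4 - 25)) = 294/(360 - 21) = 294/339 = 294*(1/339) = 98/113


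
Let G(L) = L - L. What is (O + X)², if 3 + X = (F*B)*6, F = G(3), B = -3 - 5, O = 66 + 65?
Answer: 16384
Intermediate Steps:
O = 131
G(L) = 0
B = -8
F = 0
X = -3 (X = -3 + (0*(-8))*6 = -3 + 0*6 = -3 + 0 = -3)
(O + X)² = (131 - 3)² = 128² = 16384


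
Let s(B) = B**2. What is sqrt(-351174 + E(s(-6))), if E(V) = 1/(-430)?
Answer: I*sqrt(64932073030)/430 ≈ 592.6*I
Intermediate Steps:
E(V) = -1/430
sqrt(-351174 + E(s(-6))) = sqrt(-351174 - 1/430) = sqrt(-151004821/430) = I*sqrt(64932073030)/430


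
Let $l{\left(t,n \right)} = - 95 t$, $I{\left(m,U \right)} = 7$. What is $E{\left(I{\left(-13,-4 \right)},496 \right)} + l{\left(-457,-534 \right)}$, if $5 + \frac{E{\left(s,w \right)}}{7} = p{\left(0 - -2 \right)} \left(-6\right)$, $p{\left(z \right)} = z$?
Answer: $43296$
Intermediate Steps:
$E{\left(s,w \right)} = -119$ ($E{\left(s,w \right)} = -35 + 7 \left(0 - -2\right) \left(-6\right) = -35 + 7 \left(0 + 2\right) \left(-6\right) = -35 + 7 \cdot 2 \left(-6\right) = -35 + 7 \left(-12\right) = -35 - 84 = -119$)
$E{\left(I{\left(-13,-4 \right)},496 \right)} + l{\left(-457,-534 \right)} = -119 - -43415 = -119 + 43415 = 43296$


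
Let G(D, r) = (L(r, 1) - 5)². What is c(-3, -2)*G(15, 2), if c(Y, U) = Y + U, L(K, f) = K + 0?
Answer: -45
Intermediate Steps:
L(K, f) = K
c(Y, U) = U + Y
G(D, r) = (-5 + r)² (G(D, r) = (r - 5)² = (-5 + r)²)
c(-3, -2)*G(15, 2) = (-2 - 3)*(-5 + 2)² = -5*(-3)² = -5*9 = -45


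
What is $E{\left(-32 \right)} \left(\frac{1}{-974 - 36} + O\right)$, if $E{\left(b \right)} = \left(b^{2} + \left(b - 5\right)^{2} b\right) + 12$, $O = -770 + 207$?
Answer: $\frac{12160742566}{505} \approx 2.4081 \cdot 10^{7}$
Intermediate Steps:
$O = -563$
$E{\left(b \right)} = 12 + b^{2} + b \left(-5 + b\right)^{2}$ ($E{\left(b \right)} = \left(b^{2} + \left(-5 + b\right)^{2} b\right) + 12 = \left(b^{2} + b \left(-5 + b\right)^{2}\right) + 12 = 12 + b^{2} + b \left(-5 + b\right)^{2}$)
$E{\left(-32 \right)} \left(\frac{1}{-974 - 36} + O\right) = \left(12 + \left(-32\right)^{2} - 32 \left(-5 - 32\right)^{2}\right) \left(\frac{1}{-974 - 36} - 563\right) = \left(12 + 1024 - 32 \left(-37\right)^{2}\right) \left(\frac{1}{-1010} - 563\right) = \left(12 + 1024 - 43808\right) \left(- \frac{1}{1010} - 563\right) = \left(12 + 1024 - 43808\right) \left(- \frac{568631}{1010}\right) = \left(-42772\right) \left(- \frac{568631}{1010}\right) = \frac{12160742566}{505}$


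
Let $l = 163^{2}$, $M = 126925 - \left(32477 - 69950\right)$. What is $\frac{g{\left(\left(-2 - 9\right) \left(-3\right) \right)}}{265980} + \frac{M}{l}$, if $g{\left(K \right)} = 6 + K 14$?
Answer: $\frac{280378297}{45300145} \approx 6.1893$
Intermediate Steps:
$M = 164398$ ($M = 126925 - -37473 = 126925 + 37473 = 164398$)
$g{\left(K \right)} = 6 + 14 K$
$l = 26569$
$\frac{g{\left(\left(-2 - 9\right) \left(-3\right) \right)}}{265980} + \frac{M}{l} = \frac{6 + 14 \left(-2 - 9\right) \left(-3\right)}{265980} + \frac{164398}{26569} = \left(6 + 14 \left(\left(-11\right) \left(-3\right)\right)\right) \frac{1}{265980} + 164398 \cdot \frac{1}{26569} = \left(6 + 14 \cdot 33\right) \frac{1}{265980} + \frac{164398}{26569} = \left(6 + 462\right) \frac{1}{265980} + \frac{164398}{26569} = 468 \cdot \frac{1}{265980} + \frac{164398}{26569} = \frac{3}{1705} + \frac{164398}{26569} = \frac{280378297}{45300145}$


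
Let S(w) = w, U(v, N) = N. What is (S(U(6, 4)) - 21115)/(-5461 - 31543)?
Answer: 21111/37004 ≈ 0.57051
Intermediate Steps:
(S(U(6, 4)) - 21115)/(-5461 - 31543) = (4 - 21115)/(-5461 - 31543) = -21111/(-37004) = -21111*(-1/37004) = 21111/37004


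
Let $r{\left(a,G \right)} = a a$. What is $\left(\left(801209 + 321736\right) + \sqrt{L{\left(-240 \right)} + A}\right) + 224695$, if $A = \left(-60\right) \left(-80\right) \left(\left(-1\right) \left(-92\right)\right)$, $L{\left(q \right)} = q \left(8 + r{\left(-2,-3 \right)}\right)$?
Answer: $1347640 + 8 \sqrt{6855} \approx 1.3483 \cdot 10^{6}$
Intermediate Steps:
$r{\left(a,G \right)} = a^{2}$
$L{\left(q \right)} = 12 q$ ($L{\left(q \right)} = q \left(8 + \left(-2\right)^{2}\right) = q \left(8 + 4\right) = q 12 = 12 q$)
$A = 441600$ ($A = 4800 \cdot 92 = 441600$)
$\left(\left(801209 + 321736\right) + \sqrt{L{\left(-240 \right)} + A}\right) + 224695 = \left(\left(801209 + 321736\right) + \sqrt{12 \left(-240\right) + 441600}\right) + 224695 = \left(1122945 + \sqrt{-2880 + 441600}\right) + 224695 = \left(1122945 + \sqrt{438720}\right) + 224695 = \left(1122945 + 8 \sqrt{6855}\right) + 224695 = 1347640 + 8 \sqrt{6855}$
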